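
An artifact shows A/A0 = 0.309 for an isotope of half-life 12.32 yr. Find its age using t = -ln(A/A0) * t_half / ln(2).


lambda = ln(2) / t_half = ln(2) / 12.32 = 0.05626195 /yr
t = -ln(A/A0) / lambda
t = -ln(0.309) / 0.05626195
t = 20.874 yr

20.874


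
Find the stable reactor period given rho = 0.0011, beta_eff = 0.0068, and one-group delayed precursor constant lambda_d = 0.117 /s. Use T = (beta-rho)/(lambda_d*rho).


T = (beta - rho) / (lambda_d * rho)
T = (0.0068 - 0.0011) / (0.117 * 0.0011)
T = 44.289 s

44.289


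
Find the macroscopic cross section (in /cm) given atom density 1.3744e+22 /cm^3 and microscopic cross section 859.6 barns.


Sigma = N * sigma_barns * 1e-24
Sigma = 1.3744e+22 * 859.6 * 1e-24
Sigma = 11.814 /cm

11.814


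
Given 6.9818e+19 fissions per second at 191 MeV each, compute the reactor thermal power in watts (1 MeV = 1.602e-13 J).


P = fission_rate * E_MeV * 1.602e-13
P = 6.9818e+19 * 191 * 1.602e-13
P = 2.1363e+09 W

2.1363e+09


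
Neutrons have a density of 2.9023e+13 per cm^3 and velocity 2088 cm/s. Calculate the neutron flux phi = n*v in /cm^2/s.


phi = n * v
phi = 2.9023e+13 * 2088
phi = 6.0600e+16 /cm^2/s

6.0600e+16


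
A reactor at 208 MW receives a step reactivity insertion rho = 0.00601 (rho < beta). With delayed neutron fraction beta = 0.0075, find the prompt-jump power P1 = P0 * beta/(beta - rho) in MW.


P1/P0 = beta / (beta - rho)
P1/P0 = 0.0075 / (0.0075 - 0.00601) = 5.033557
P1 = 208 * 5.033557 = 1047.0 MW

1047.0


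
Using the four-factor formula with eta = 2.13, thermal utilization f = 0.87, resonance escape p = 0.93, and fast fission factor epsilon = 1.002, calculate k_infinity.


k_inf = eta * f * p * epsilon
k_inf = 2.13 * 0.87 * 0.93 * 1.002
k_inf = 1.7268

1.7268


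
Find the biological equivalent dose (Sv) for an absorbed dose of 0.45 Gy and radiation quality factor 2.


H = D * Q
H = 0.45 * 2
H = 0.90000 Sv

0.90000


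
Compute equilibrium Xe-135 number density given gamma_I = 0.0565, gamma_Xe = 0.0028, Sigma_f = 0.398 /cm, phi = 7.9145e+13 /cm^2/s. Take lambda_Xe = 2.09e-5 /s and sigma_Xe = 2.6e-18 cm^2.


Xe_eq = (gamma_I + gamma_Xe) * Sigma_f * phi / (lambda_Xe + sigma_Xe * phi)
Numerator = (0.0565 + 0.0028) * 0.398 * 7.9145e+13 = 1.867933e+12
Denominator = 2.09e-5 + 2.6e-18 * 7.9145e+13 = 2.266770e-04
Xe_eq = 1.867933e+12 / 2.266770e-04 = 8.2405e+15 /cm^3

8.2405e+15


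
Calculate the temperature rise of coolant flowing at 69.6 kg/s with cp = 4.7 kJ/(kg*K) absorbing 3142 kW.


dT = Q / (m_dot * cp)
dT = 3142 / (69.6 * 4.7)
dT = 9.6050 C

9.6050


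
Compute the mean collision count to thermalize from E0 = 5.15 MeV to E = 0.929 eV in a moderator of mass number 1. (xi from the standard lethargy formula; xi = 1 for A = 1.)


xi = 1 + (A-1)^2/(2A)*ln((A-1)/(A+1)) = 1 (for A = 1)
n = ln(E0/E) / xi
n = ln(5.15e6 / 0.929) / 1
n = ln(5.543595e+06) / 1 = 15.528

15.528


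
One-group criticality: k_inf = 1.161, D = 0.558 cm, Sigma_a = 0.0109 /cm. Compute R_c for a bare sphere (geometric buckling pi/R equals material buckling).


L^2 = D / Sigma_a = 0.558 / 0.0109 = 51.19266 cm^2
B_m^2 = (k_inf - 1) / L^2 = (1.161 - 1) / 51.19266 = 0.003144982 /cm^2
For a bare sphere: B_g = pi/R, so R_c = pi / sqrt(B_m^2)
R_c = pi / sqrt(0.003144982) = 56.020 cm

56.020


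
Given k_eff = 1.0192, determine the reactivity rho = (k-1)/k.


rho = (k_eff - 1) / k_eff
rho = (1.0192 - 1) / 1.0192
rho = 0.018838

0.018838


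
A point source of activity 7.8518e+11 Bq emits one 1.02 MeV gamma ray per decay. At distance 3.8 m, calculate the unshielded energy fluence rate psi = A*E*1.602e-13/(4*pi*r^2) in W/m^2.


psi = A * E * 1.602e-13 / (4*pi*r^2)
psi = 7.8518e+11 * 1.02 * 1.602e-13 / (4*pi*3.8^2)
psi = 7.0706e-04 W/m^2

7.0706e-04


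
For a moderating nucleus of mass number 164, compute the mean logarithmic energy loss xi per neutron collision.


xi = 1 + (A-1)^2/(2A) * ln((A-1)/(A+1))
xi = 1 + (164-1)^2/(2*164) * ln((164-1)/(164 +1))
xi = 0.012146

0.012146


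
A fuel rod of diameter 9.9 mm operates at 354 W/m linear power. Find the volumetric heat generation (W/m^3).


r = D / 2 / 1000 = 9.9 / 2 / 1000 = 0.00495 m
q''' = q' / (pi * r^2)
q''' = 354 / (pi * 0.00495^2)
q''' = 4.5988e+06 W/m^3

4.5988e+06


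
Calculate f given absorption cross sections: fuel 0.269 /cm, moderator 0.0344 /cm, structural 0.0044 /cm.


f = Sigma_a_fuel / (Sigma_a_fuel + Sigma_a_mod + Sigma_a_other)
f = 0.269 / (0.269 + 0.0344 + 0.0044)
f = 0.87394

0.87394


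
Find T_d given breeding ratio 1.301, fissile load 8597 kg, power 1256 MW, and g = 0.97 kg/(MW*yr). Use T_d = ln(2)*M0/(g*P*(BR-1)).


Breeding gain G = BR - 1 = 1.301 - 1 = 0.301
Fissile production rate = g * P * G = 0.97 * 1256 * 0.301 = 366.71432 kg/yr
T_d = ln(2) * M0 / (g * P * G)
T_d = ln(2) * 8597 / 366.71432 = 16.250 yr

16.250


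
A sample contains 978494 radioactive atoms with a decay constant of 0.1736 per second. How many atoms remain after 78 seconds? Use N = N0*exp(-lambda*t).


N = N0 * exp(-lambda * t)
N = 978494 * exp(-0.1736 * 78)
N = 1.2878

1.2878


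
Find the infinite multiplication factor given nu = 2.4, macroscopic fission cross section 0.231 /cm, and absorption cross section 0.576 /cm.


k_inf = nu * Sigma_f / Sigma_a
k_inf = 2.4 * 0.231 / 0.576
k_inf = 0.96250

0.96250


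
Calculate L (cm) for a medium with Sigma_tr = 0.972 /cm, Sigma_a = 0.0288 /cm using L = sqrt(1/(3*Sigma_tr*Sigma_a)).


D = 1 / (3 * Sigma_tr) = 1 / (3 * 0.972) = 0.3429355 cm
L = sqrt(D / Sigma_a)
L = sqrt(0.3429355 / 0.0288)
L = 3.4507 cm

3.4507


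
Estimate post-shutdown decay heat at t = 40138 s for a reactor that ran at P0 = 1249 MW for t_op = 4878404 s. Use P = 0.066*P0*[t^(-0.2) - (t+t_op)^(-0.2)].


P/P0 = 0.066 * [t^(-0.2) - (t + t_op)^(-0.2)]
P/P0 = 0.066 * [40138^(-0.2) - (40138 + 4878404)^(-0.2)]
P/P0 = 0.066 * [0.1200297 - 0.04588098] = 0.004893816
P = 1249 * 0.004893816 = 6.1124 MW

6.1124


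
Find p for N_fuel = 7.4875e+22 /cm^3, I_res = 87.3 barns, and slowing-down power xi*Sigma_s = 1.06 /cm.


p = exp(-N * I * 1e-24 / (xi*Sigma_s))
p = exp(-7.4875e+22 * 87.3 * 1e-24 / 1.06)
p = 0.0020984

0.0020984


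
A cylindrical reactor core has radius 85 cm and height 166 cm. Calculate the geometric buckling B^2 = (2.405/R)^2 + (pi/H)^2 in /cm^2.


B^2 = (2.405/R)^2 + (pi/H)^2
B^2 = (2.405/85)^2 + (pi/166)^2
B^2 = 0.0011587 /cm^2

0.0011587


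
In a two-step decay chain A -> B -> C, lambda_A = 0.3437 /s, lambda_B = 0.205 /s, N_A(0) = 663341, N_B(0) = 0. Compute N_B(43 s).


N_B(t) = lambda_A * N_A0 / (lambda_B - lambda_A) * [exp(-lambda_A*t) - exp(-lambda_B*t)]
exp(-0.3437*43) = 3.815210e-07; exp(-0.205*43) = 1.484890e-04
N_B = 0.3437 * 663341 / (0.205 - 0.3437) * (3.815210e-07 - 1.484890e-04)
N_B = 243.45

243.45


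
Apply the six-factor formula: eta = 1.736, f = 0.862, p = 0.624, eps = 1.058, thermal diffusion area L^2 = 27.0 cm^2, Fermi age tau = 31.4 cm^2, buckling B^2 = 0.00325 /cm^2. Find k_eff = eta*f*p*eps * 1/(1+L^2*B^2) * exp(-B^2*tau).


k_inf = eta*f*p*eps = 1.736*0.862*0.624*1.058 = 0.9879324
P_TNL = 1/(1 + L^2*B^2) = 1/(1 + 27.0*0.00325) = 0.9193289
P_FNL = exp(-B^2*tau) = exp(-0.00325*31.4) = 0.9029844
k_eff = k_inf * P_TNL * P_FNL = 0.9879324 * 0.9193289 * 0.9029844
k_eff = 0.82012

0.82012


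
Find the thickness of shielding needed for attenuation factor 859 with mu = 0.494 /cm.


x = ln(factor) / mu
x = ln(859) / 0.494
x = 13.676 cm

13.676


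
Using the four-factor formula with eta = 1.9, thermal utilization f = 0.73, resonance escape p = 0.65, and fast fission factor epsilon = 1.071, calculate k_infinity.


k_inf = eta * f * p * epsilon
k_inf = 1.9 * 0.73 * 0.65 * 1.071
k_inf = 0.96556

0.96556


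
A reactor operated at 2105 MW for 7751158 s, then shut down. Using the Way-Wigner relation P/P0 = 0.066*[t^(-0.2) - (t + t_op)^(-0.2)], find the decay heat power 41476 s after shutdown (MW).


P/P0 = 0.066 * [t^(-0.2) - (t + t_op)^(-0.2)]
P/P0 = 0.066 * [41476^(-0.2) - (41476 + 7751158)^(-0.2)]
P/P0 = 0.066 * [0.1192451 - 0.04184689] = 0.005108282
P = 2105 * 0.005108282 = 10.753 MW

10.753


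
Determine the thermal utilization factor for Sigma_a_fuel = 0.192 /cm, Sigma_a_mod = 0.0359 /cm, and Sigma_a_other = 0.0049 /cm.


f = Sigma_a_fuel / (Sigma_a_fuel + Sigma_a_mod + Sigma_a_other)
f = 0.192 / (0.192 + 0.0359 + 0.0049)
f = 0.82474

0.82474


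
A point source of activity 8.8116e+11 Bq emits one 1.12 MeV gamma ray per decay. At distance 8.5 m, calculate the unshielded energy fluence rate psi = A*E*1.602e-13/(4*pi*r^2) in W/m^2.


psi = A * E * 1.602e-13 / (4*pi*r^2)
psi = 8.8116e+11 * 1.12 * 1.602e-13 / (4*pi*8.5^2)
psi = 1.7414e-04 W/m^2

1.7414e-04


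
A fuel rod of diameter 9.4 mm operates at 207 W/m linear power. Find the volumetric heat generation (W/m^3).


r = D / 2 / 1000 = 9.4 / 2 / 1000 = 0.0047 m
q''' = q' / (pi * r^2)
q''' = 207 / (pi * 0.0047^2)
q''' = 2.9828e+06 W/m^3

2.9828e+06


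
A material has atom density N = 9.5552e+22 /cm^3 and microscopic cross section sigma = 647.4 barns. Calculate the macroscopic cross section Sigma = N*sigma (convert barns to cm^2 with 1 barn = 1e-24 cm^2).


Sigma = N * sigma_barns * 1e-24
Sigma = 9.5552e+22 * 647.4 * 1e-24
Sigma = 61.860 /cm

61.860


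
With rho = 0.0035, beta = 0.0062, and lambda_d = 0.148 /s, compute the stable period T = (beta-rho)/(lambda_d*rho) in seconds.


T = (beta - rho) / (lambda_d * rho)
T = (0.0062 - 0.0035) / (0.148 * 0.0035)
T = 5.2124 s

5.2124


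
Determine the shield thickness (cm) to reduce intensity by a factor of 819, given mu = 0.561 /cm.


x = ln(factor) / mu
x = ln(819) / 0.561
x = 11.957 cm

11.957


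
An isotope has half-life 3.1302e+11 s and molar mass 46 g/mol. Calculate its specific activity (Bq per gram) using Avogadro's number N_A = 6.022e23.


lambda = ln(2) / t_half = ln(2) / 3.1302e+11 = 2.214386e-12 /s
SA = lambda * N_A / M
SA = 2.214386e-12 * 6.022e23 / 46
SA = 2.8989e+10 Bq/g

2.8989e+10


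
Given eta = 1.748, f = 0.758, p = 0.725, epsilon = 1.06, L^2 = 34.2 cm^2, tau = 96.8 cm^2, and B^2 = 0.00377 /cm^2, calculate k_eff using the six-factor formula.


k_inf = eta*f*p*eps = 1.748*0.758*0.725*1.06 = 1.018250
P_TNL = 1/(1 + L^2*B^2) = 1/(1 + 34.2*0.00377) = 0.8857914
P_FNL = exp(-B^2*tau) = exp(-0.00377*96.8) = 0.6942411
k_eff = k_inf * P_TNL * P_FNL = 1.018250 * 0.8857914 * 0.6942411
k_eff = 0.62618

0.62618


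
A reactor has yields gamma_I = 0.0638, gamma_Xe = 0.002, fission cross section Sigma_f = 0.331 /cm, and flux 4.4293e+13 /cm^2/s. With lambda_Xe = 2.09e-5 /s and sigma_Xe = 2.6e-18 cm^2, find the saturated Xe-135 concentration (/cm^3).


Xe_eq = (gamma_I + gamma_Xe) * Sigma_f * phi / (lambda_Xe + sigma_Xe * phi)
Numerator = (0.0638 + 0.002) * 0.331 * 4.4293e+13 = 9.646927e+11
Denominator = 2.09e-5 + 2.6e-18 * 4.4293e+13 = 1.360618e-04
Xe_eq = 9.646927e+11 / 1.360618e-04 = 7.0901e+15 /cm^3

7.0901e+15


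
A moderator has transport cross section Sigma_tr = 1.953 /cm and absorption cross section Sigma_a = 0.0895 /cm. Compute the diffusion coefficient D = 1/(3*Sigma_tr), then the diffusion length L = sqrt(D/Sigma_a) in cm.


D = 1 / (3 * Sigma_tr) = 1 / (3 * 1.953) = 0.1706776 cm
L = sqrt(D / Sigma_a)
L = sqrt(0.1706776 / 0.0895)
L = 1.3809 cm

1.3809


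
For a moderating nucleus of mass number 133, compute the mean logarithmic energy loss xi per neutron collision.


xi = 1 + (A-1)^2/(2A) * ln((A-1)/(A+1))
xi = 1 + (133-1)^2/(2*133) * ln((133-1)/(133 +1))
xi = 0.014962

0.014962


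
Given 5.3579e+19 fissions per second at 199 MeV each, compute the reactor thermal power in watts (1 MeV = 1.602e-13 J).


P = fission_rate * E_MeV * 1.602e-13
P = 5.3579e+19 * 199 * 1.602e-13
P = 1.7081e+09 W

1.7081e+09


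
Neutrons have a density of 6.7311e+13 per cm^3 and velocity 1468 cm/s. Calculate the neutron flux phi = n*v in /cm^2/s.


phi = n * v
phi = 6.7311e+13 * 1468
phi = 9.8813e+16 /cm^2/s

9.8813e+16


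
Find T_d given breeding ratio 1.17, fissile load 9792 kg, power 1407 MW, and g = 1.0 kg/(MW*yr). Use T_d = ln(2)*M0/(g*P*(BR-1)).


Breeding gain G = BR - 1 = 1.17 - 1 = 0.17
Fissile production rate = g * P * G = 1.0 * 1407 * 0.17 = 239.19 kg/yr
T_d = ln(2) * M0 / (g * P * G)
T_d = ln(2) * 9792 / 239.19 = 28.376 yr

28.376


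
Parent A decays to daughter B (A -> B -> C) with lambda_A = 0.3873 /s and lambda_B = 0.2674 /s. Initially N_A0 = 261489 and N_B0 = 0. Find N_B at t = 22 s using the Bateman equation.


N_B(t) = lambda_A * N_A0 / (lambda_B - lambda_A) * [exp(-lambda_A*t) - exp(-lambda_B*t)]
exp(-0.3873*22) = 1.993198e-04; exp(-0.2674*22) = 0.002786971
N_B = 0.3873 * 261489 / (0.2674 - 0.3873) * (1.993198e-04 - 0.002786971)
N_B = 2185.7

2185.7


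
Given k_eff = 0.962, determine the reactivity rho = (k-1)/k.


rho = (k_eff - 1) / k_eff
rho = (0.962 - 1) / 0.962
rho = -0.039501

-0.039501


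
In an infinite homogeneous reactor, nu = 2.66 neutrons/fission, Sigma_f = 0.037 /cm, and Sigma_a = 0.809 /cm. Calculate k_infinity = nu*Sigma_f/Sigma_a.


k_inf = nu * Sigma_f / Sigma_a
k_inf = 2.66 * 0.037 / 0.809
k_inf = 0.12166

0.12166


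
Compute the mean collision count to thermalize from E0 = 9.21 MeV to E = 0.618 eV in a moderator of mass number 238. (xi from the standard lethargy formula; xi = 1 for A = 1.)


xi = 1 + (A-1)^2/(2A)*ln((A-1)/(A+1)) = 0.008379872 (for A = 238)
n = ln(E0/E) / xi
n = ln(9.21e6 / 0.618) / 0.008379872
n = ln(1.490291e+07) / 0.008379872 = 1971.0

1971.0


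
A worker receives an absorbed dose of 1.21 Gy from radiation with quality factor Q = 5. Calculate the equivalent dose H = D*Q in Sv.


H = D * Q
H = 1.21 * 5
H = 6.0500 Sv

6.0500


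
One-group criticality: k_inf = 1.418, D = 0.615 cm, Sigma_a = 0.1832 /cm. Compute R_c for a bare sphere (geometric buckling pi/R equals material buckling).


L^2 = D / Sigma_a = 0.615 / 0.1832 = 3.356987 cm^2
B_m^2 = (k_inf - 1) / L^2 = (1.418 - 1) / 3.356987 = 0.1245164 /cm^2
For a bare sphere: B_g = pi/R, so R_c = pi / sqrt(B_m^2)
R_c = pi / sqrt(0.1245164) = 8.9030 cm

8.9030


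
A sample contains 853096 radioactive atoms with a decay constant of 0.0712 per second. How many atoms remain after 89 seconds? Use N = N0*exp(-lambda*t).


N = N0 * exp(-lambda * t)
N = 853096 * exp(-0.0712 * 89)
N = 1509.9

1509.9


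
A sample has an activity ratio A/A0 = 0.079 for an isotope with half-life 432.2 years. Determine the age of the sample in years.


lambda = ln(2) / t_half = ln(2) / 432.2 = 0.001603765 /yr
t = -ln(A/A0) / lambda
t = -ln(0.079) / 0.001603765
t = 1582.7 yr

1582.7


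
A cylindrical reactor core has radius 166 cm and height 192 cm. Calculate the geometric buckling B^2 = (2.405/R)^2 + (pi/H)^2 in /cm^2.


B^2 = (2.405/R)^2 + (pi/H)^2
B^2 = (2.405/166)^2 + (pi/192)^2
B^2 = 4.7763e-04 /cm^2

4.7763e-04


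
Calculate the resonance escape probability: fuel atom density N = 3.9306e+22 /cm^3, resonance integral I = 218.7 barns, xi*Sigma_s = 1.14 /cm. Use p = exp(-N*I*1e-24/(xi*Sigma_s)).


p = exp(-N * I * 1e-24 / (xi*Sigma_s))
p = exp(-3.9306e+22 * 218.7 * 1e-24 / 1.14)
p = 5.3111e-04

5.3111e-04


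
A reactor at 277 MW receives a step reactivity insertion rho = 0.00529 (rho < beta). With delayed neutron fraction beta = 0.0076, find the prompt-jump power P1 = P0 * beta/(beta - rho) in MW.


P1/P0 = beta / (beta - rho)
P1/P0 = 0.0076 / (0.0076 - 0.00529) = 3.290043
P1 = 277 * 3.290043 = 911.34 MW

911.34


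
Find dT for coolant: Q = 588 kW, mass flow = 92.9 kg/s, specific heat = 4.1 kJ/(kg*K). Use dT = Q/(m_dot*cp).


dT = Q / (m_dot * cp)
dT = 588 / (92.9 * 4.1)
dT = 1.5438 C

1.5438


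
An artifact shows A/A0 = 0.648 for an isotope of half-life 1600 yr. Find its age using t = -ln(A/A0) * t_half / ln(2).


lambda = ln(2) / t_half = ln(2) / 1600 = 4.332170e-04 /yr
t = -ln(A/A0) / lambda
t = -ln(0.648) / 4.332170e-04
t = 1001.5 yr

1001.5


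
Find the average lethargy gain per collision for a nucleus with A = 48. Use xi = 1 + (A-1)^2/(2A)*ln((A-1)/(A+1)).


xi = 1 + (A-1)^2/(2A) * ln((A-1)/(A+1))
xi = 1 + (48-1)^2/(2*48) * ln((48-1)/(48 +1))
xi = 0.041094

0.041094


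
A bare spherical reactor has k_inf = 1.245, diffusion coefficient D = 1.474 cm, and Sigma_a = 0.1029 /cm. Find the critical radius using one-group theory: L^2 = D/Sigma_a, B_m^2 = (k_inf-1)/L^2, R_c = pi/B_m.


L^2 = D / Sigma_a = 1.474 / 0.1029 = 14.32459 cm^2
B_m^2 = (k_inf - 1) / L^2 = (1.245 - 1) / 14.32459 = 0.01710346 /cm^2
For a bare sphere: B_g = pi/R, so R_c = pi / sqrt(B_m^2)
R_c = pi / sqrt(0.01710346) = 24.022 cm

24.022


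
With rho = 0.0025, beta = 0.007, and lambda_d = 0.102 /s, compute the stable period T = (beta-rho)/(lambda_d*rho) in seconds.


T = (beta - rho) / (lambda_d * rho)
T = (0.007 - 0.0025) / (0.102 * 0.0025)
T = 17.647 s

17.647


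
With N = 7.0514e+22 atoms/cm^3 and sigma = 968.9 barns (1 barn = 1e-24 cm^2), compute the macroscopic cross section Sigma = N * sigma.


Sigma = N * sigma_barns * 1e-24
Sigma = 7.0514e+22 * 968.9 * 1e-24
Sigma = 68.321 /cm

68.321


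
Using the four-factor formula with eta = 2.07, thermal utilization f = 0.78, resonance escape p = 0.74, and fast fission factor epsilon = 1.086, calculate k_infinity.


k_inf = eta * f * p * epsilon
k_inf = 2.07 * 0.78 * 0.74 * 1.086
k_inf = 1.2976

1.2976


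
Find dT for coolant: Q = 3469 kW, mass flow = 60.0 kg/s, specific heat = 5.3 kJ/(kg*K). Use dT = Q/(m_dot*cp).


dT = Q / (m_dot * cp)
dT = 3469 / (60.0 * 5.3)
dT = 10.909 C

10.909


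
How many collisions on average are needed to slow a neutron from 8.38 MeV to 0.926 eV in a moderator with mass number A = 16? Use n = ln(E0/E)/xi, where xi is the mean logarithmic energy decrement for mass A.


xi = 1 + (A-1)^2/(2A)*ln((A-1)/(A+1)) = 0.1199467 (for A = 16)
n = ln(E0/E) / xi
n = ln(8.38e6 / 0.926) / 0.1199467
n = ln(9.049676e+06) / 0.1199467 = 133.54

133.54


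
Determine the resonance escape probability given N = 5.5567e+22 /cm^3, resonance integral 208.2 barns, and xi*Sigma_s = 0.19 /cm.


p = exp(-N * I * 1e-24 / (xi*Sigma_s))
p = exp(-5.5567e+22 * 208.2 * 1e-24 / 0.19)
p = 3.5969e-27

3.5969e-27


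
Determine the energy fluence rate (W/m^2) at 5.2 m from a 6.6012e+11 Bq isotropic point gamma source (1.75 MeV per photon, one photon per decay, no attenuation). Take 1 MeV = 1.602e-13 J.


psi = A * E * 1.602e-13 / (4*pi*r^2)
psi = 6.6012e+11 * 1.75 * 1.602e-13 / (4*pi*5.2^2)
psi = 5.4464e-04 W/m^2

5.4464e-04


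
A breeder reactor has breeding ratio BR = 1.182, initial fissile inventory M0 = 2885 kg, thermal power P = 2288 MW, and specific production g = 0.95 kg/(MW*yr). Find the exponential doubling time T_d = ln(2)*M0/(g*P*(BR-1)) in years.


Breeding gain G = BR - 1 = 1.182 - 1 = 0.182
Fissile production rate = g * P * G = 0.95 * 2288 * 0.182 = 395.5952 kg/yr
T_d = ln(2) * M0 / (g * P * G)
T_d = ln(2) * 2885 / 395.5952 = 5.0550 yr

5.0550


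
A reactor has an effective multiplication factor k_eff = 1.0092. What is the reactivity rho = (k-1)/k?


rho = (k_eff - 1) / k_eff
rho = (1.0092 - 1) / 1.0092
rho = 0.0091161

0.0091161


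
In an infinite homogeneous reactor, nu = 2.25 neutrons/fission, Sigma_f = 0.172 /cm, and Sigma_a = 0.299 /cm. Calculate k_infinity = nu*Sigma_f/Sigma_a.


k_inf = nu * Sigma_f / Sigma_a
k_inf = 2.25 * 0.172 / 0.299
k_inf = 1.2943

1.2943


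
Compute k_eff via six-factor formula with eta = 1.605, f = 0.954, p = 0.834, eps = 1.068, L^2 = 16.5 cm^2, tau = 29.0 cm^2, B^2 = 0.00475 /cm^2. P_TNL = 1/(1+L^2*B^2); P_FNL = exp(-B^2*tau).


k_inf = eta*f*p*eps = 1.605*0.954*0.834*1.068 = 1.363831
P_TNL = 1/(1 + L^2*B^2) = 1/(1 + 16.5*0.00475) = 0.9273212
P_FNL = exp(-B^2*tau) = exp(-0.00475*29.0) = 0.8713165
k_eff = k_inf * P_TNL * P_FNL = 1.363831 * 0.9273212 * 0.8713165
k_eff = 1.1020

1.1020


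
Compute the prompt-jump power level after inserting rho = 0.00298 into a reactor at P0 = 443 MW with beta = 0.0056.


P1/P0 = beta / (beta - rho)
P1/P0 = 0.0056 / (0.0056 - 0.00298) = 2.137405
P1 = 443 * 2.137405 = 946.87 MW

946.87


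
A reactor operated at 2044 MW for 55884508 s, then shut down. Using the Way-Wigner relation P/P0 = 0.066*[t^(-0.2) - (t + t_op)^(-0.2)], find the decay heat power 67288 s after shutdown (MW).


P/P0 = 0.066 * [t^(-0.2) - (t + t_op)^(-0.2)]
P/P0 = 0.066 * [67288^(-0.2) - (67288 + 55884508)^(-0.2)]
P/P0 = 0.066 * [0.1082462 - 0.02821222] = 0.005282243
P = 2044 * 0.005282243 = 10.797 MW

10.797


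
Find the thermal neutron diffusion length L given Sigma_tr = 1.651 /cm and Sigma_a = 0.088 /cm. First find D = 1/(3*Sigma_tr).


D = 1 / (3 * Sigma_tr) = 1 / (3 * 1.651) = 0.2018978 cm
L = sqrt(D / Sigma_a)
L = sqrt(0.2018978 / 0.088)
L = 1.5147 cm

1.5147


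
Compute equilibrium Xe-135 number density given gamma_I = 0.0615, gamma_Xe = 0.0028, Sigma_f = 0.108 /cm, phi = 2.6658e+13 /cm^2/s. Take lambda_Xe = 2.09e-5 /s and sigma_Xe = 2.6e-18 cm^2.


Xe_eq = (gamma_I + gamma_Xe) * Sigma_f * phi / (lambda_Xe + sigma_Xe * phi)
Numerator = (0.0615 + 0.0028) * 0.108 * 2.6658e+13 = 1.851238e+11
Denominator = 2.09e-5 + 2.6e-18 * 2.6658e+13 = 9.021080e-05
Xe_eq = 1.851238e+11 / 9.021080e-05 = 2.0521e+15 /cm^3

2.0521e+15


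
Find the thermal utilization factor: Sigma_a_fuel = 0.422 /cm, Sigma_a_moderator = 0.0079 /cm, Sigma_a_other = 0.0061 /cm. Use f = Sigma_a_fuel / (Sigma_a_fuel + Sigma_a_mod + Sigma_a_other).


f = Sigma_a_fuel / (Sigma_a_fuel + Sigma_a_mod + Sigma_a_other)
f = 0.422 / (0.422 + 0.0079 + 0.0061)
f = 0.96789

0.96789


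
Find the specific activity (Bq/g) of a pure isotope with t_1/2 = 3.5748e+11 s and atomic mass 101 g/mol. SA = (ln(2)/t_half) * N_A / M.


lambda = ln(2) / t_half = ln(2) / 3.5748e+11 = 1.938982e-12 /s
SA = lambda * N_A / M
SA = 1.938982e-12 * 6.022e23 / 101
SA = 1.1561e+10 Bq/g

1.1561e+10


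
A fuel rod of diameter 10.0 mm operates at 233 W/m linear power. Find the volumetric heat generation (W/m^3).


r = D / 2 / 1000 = 10.0 / 2 / 1000 = 0.005 m
q''' = q' / (pi * r^2)
q''' = 233 / (pi * 0.005^2)
q''' = 2.9666e+06 W/m^3

2.9666e+06


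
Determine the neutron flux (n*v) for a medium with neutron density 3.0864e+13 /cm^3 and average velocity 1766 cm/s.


phi = n * v
phi = 3.0864e+13 * 1766
phi = 5.4506e+16 /cm^2/s

5.4506e+16


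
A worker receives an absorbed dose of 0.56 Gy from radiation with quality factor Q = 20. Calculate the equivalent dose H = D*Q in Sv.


H = D * Q
H = 0.56 * 20
H = 11.200 Sv

11.200


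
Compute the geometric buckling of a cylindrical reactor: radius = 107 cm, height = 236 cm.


B^2 = (2.405/R)^2 + (pi/H)^2
B^2 = (2.405/107)^2 + (pi/236)^2
B^2 = 6.8240e-04 /cm^2

6.8240e-04


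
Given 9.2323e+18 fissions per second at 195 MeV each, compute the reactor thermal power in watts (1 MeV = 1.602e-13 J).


P = fission_rate * E_MeV * 1.602e-13
P = 9.2323e+18 * 195 * 1.602e-13
P = 2.8841e+08 W

2.8841e+08


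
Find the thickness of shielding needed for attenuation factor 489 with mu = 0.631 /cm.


x = ln(factor) / mu
x = ln(489) / 0.631
x = 9.8136 cm

9.8136


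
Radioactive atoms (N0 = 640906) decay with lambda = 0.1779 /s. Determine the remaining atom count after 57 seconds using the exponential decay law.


N = N0 * exp(-lambda * t)
N = 640906 * exp(-0.1779 * 57)
N = 25.288

25.288


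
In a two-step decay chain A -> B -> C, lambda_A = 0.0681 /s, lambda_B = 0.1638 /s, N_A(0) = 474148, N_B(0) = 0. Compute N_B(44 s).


N_B(t) = lambda_A * N_A0 / (lambda_B - lambda_A) * [exp(-lambda_A*t) - exp(-lambda_B*t)]
exp(-0.0681*44) = 0.04996662; exp(-0.1638*44) = 7.412297e-04
N_B = 0.0681 * 474148 / (0.1638 - 0.0681) * (0.04996662 - 7.412297e-04)
N_B = 16609

16609


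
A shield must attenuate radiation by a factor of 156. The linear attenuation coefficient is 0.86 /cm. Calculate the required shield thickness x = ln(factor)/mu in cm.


x = ln(factor) / mu
x = ln(156) / 0.86
x = 5.8719 cm

5.8719


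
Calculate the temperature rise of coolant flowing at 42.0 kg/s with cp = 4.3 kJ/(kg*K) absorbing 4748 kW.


dT = Q / (m_dot * cp)
dT = 4748 / (42.0 * 4.3)
dT = 26.290 C

26.290


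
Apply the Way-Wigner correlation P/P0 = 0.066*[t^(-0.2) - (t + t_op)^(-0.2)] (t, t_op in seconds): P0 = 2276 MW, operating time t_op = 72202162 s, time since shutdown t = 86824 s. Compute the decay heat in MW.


P/P0 = 0.066 * [t^(-0.2) - (t + t_op)^(-0.2)]
P/P0 = 0.066 * [86824^(-0.2) - (86824 + 72202162)^(-0.2)]
P/P0 = 0.066 * [0.1028660 - 0.02680313] = 0.005020149
P = 2276 * 0.005020149 = 11.426 MW

11.426


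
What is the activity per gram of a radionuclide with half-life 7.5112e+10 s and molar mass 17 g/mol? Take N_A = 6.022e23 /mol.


lambda = ln(2) / t_half = ln(2) / 7.5112e+10 = 9.228182e-12 /s
SA = lambda * N_A / M
SA = 9.228182e-12 * 6.022e23 / 17
SA = 3.2689e+11 Bq/g

3.2689e+11


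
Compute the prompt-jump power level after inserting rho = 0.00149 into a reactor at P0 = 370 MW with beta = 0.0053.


P1/P0 = beta / (beta - rho)
P1/P0 = 0.0053 / (0.0053 - 0.00149) = 1.391076
P1 = 370 * 1.391076 = 514.70 MW

514.70


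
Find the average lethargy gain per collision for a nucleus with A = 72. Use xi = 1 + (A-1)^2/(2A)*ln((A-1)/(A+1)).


xi = 1 + (A-1)^2/(2A) * ln((A-1)/(A+1))
xi = 1 + (72-1)^2/(2*72) * ln((72-1)/(72 +1))
xi = 0.027522

0.027522


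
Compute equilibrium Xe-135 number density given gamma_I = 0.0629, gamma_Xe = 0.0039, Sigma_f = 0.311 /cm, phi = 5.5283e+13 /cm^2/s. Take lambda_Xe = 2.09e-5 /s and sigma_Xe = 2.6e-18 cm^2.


Xe_eq = (gamma_I + gamma_Xe) * Sigma_f * phi / (lambda_Xe + sigma_Xe * phi)
Numerator = (0.0629 + 0.0039) * 0.311 * 5.5283e+13 = 1.148493e+12
Denominator = 2.09e-5 + 2.6e-18 * 5.5283e+13 = 1.646358e-04
Xe_eq = 1.148493e+12 / 1.646358e-04 = 6.9760e+15 /cm^3

6.9760e+15


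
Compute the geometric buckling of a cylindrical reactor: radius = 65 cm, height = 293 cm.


B^2 = (2.405/R)^2 + (pi/H)^2
B^2 = (2.405/65)^2 + (pi/293)^2
B^2 = 0.0014840 /cm^2

0.0014840


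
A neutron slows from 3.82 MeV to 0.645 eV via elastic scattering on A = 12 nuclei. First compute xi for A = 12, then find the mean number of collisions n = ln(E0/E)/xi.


xi = 1 + (A-1)^2/(2A)*ln((A-1)/(A+1)) = 0.1577690 (for A = 12)
n = ln(E0/E) / xi
n = ln(3.82e6 / 0.645) / 0.1577690
n = ln(5.922481e+06) / 0.1577690 = 98.842

98.842


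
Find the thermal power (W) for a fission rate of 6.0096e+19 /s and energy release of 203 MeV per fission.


P = fission_rate * E_MeV * 1.602e-13
P = 6.0096e+19 * 203 * 1.602e-13
P = 1.9544e+09 W

1.9544e+09


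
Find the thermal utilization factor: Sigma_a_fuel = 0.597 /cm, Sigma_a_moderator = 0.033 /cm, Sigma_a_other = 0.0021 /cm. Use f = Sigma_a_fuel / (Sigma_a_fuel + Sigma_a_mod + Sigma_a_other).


f = Sigma_a_fuel / (Sigma_a_fuel + Sigma_a_mod + Sigma_a_other)
f = 0.597 / (0.597 + 0.033 + 0.0021)
f = 0.94447

0.94447


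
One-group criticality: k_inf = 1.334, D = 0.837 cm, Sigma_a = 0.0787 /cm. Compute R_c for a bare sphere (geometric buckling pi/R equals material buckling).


L^2 = D / Sigma_a = 0.837 / 0.0787 = 10.63532 cm^2
B_m^2 = (k_inf - 1) / L^2 = (1.334 - 1) / 10.63532 = 0.03140479 /cm^2
For a bare sphere: B_g = pi/R, so R_c = pi / sqrt(B_m^2)
R_c = pi / sqrt(0.03140479) = 17.728 cm

17.728


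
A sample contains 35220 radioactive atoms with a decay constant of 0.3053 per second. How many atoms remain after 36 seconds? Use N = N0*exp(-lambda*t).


N = N0 * exp(-lambda * t)
N = 35220 * exp(-0.3053 * 36)
N = 0.59367

0.59367


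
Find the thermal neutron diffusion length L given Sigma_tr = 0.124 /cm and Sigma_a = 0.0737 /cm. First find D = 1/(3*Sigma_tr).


D = 1 / (3 * Sigma_tr) = 1 / (3 * 0.124) = 2.688172 cm
L = sqrt(D / Sigma_a)
L = sqrt(2.688172 / 0.0737)
L = 6.0394 cm

6.0394


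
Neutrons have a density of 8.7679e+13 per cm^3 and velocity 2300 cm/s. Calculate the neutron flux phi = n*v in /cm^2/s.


phi = n * v
phi = 8.7679e+13 * 2300
phi = 2.0166e+17 /cm^2/s

2.0166e+17


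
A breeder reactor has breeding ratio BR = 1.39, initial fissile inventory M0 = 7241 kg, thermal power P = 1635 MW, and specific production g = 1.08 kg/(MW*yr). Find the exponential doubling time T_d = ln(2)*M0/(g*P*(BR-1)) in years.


Breeding gain G = BR - 1 = 1.39 - 1 = 0.39
Fissile production rate = g * P * G = 1.08 * 1635 * 0.39 = 688.662 kg/yr
T_d = ln(2) * M0 / (g * P * G)
T_d = ln(2) * 7241 / 688.662 = 7.2882 yr

7.2882


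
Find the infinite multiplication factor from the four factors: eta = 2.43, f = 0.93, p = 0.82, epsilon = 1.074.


k_inf = eta * f * p * epsilon
k_inf = 2.43 * 0.93 * 0.82 * 1.074
k_inf = 1.9902

1.9902


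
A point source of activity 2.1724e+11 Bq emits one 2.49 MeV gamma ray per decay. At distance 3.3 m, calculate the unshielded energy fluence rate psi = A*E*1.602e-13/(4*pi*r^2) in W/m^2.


psi = A * E * 1.602e-13 / (4*pi*r^2)
psi = 2.1724e+11 * 2.49 * 1.602e-13 / (4*pi*3.3^2)
psi = 6.3323e-04 W/m^2

6.3323e-04


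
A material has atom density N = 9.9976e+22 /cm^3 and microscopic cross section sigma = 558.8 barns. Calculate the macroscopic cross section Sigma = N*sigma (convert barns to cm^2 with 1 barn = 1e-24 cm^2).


Sigma = N * sigma_barns * 1e-24
Sigma = 9.9976e+22 * 558.8 * 1e-24
Sigma = 55.867 /cm

55.867


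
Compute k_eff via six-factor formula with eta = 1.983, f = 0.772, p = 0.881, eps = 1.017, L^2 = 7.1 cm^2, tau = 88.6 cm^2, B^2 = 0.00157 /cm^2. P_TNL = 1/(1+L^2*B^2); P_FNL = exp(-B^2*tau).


k_inf = eta*f*p*eps = 1.983*0.772*0.881*1.017 = 1.371630
P_TNL = 1/(1 + L^2*B^2) = 1/(1 + 7.1*0.00157) = 0.9889759
P_FNL = exp(-B^2*tau) = exp(-0.00157*88.6) = 0.8701393
k_eff = k_inf * P_TNL * P_FNL = 1.371630 * 0.9889759 * 0.8701393
k_eff = 1.1804

1.1804


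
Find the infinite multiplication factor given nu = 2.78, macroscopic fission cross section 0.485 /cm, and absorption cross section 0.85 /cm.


k_inf = nu * Sigma_f / Sigma_a
k_inf = 2.78 * 0.485 / 0.85
k_inf = 1.5862

1.5862


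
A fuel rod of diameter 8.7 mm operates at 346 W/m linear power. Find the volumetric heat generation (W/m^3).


r = D / 2 / 1000 = 8.7 / 2 / 1000 = 0.00435 m
q''' = q' / (pi * r^2)
q''' = 346 / (pi * 0.00435^2)
q''' = 5.8203e+06 W/m^3

5.8203e+06


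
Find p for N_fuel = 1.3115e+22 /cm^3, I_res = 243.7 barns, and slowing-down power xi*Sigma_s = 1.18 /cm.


p = exp(-N * I * 1e-24 / (xi*Sigma_s))
p = exp(-1.3115e+22 * 243.7 * 1e-24 / 1.18)
p = 0.066631

0.066631


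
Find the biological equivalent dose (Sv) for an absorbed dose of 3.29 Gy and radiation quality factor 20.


H = D * Q
H = 3.29 * 20
H = 65.800 Sv

65.800


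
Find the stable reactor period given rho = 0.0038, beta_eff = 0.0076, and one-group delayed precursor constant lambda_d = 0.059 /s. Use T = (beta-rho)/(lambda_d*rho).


T = (beta - rho) / (lambda_d * rho)
T = (0.0076 - 0.0038) / (0.059 * 0.0038)
T = 16.949 s

16.949


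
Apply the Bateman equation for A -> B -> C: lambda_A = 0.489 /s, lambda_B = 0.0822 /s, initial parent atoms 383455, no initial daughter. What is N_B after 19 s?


N_B(t) = lambda_A * N_A0 / (lambda_B - lambda_A) * [exp(-lambda_A*t) - exp(-lambda_B*t)]
exp(-0.489*19) = 9.225076e-05; exp(-0.0822*19) = 0.2097582
N_B = 0.489 * 383455 / (0.0822 - 0.489) * (9.225076e-05 - 0.2097582)
N_B = 96643

96643


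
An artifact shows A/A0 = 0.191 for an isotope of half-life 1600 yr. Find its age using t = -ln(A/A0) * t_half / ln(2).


lambda = ln(2) / t_half = ln(2) / 1600 = 4.332170e-04 /yr
t = -ln(A/A0) / lambda
t = -ln(0.191) / 4.332170e-04
t = 3821.4 yr

3821.4


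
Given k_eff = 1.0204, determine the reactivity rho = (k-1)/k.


rho = (k_eff - 1) / k_eff
rho = (1.0204 - 1) / 1.0204
rho = 0.019992

0.019992


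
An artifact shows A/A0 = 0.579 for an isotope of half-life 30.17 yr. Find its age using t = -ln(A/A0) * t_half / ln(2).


lambda = ln(2) / t_half = ln(2) / 30.17 = 0.02297472 /yr
t = -ln(A/A0) / lambda
t = -ln(0.579) / 0.02297472
t = 23.785 yr

23.785


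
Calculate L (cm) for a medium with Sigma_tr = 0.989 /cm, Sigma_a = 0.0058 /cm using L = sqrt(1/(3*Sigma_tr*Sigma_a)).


D = 1 / (3 * Sigma_tr) = 1 / (3 * 0.989) = 0.3370408 cm
L = sqrt(D / Sigma_a)
L = sqrt(0.3370408 / 0.0058)
L = 7.6230 cm

7.6230


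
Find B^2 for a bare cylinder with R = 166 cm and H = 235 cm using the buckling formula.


B^2 = (2.405/R)^2 + (pi/H)^2
B^2 = (2.405/166)^2 + (pi/235)^2
B^2 = 3.8862e-04 /cm^2

3.8862e-04


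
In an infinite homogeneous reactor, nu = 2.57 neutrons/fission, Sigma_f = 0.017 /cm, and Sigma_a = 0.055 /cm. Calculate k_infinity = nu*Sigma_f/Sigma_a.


k_inf = nu * Sigma_f / Sigma_a
k_inf = 2.57 * 0.017 / 0.055
k_inf = 0.79436

0.79436


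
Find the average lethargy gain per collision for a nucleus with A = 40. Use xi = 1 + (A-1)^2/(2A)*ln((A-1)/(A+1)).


xi = 1 + (A-1)^2/(2A) * ln((A-1)/(A+1))
xi = 1 + (40-1)^2/(2*40) * ln((40-1)/(40 +1))
xi = 0.049177

0.049177


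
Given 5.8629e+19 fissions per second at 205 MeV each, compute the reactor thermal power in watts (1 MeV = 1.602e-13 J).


P = fission_rate * E_MeV * 1.602e-13
P = 5.8629e+19 * 205 * 1.602e-13
P = 1.9254e+09 W

1.9254e+09


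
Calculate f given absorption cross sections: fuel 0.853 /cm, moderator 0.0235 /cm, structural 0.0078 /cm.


f = Sigma_a_fuel / (Sigma_a_fuel + Sigma_a_mod + Sigma_a_other)
f = 0.853 / (0.853 + 0.0235 + 0.0078)
f = 0.96460

0.96460


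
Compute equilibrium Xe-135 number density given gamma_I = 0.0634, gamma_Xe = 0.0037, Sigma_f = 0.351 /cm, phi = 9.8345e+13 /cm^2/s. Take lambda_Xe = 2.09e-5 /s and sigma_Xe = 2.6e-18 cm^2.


Xe_eq = (gamma_I + gamma_Xe) * Sigma_f * phi / (lambda_Xe + sigma_Xe * phi)
Numerator = (0.0634 + 0.0037) * 0.351 * 9.8345e+13 = 2.316231e+12
Denominator = 2.09e-5 + 2.6e-18 * 9.8345e+13 = 2.765970e-04
Xe_eq = 2.316231e+12 / 2.765970e-04 = 8.3740e+15 /cm^3

8.3740e+15


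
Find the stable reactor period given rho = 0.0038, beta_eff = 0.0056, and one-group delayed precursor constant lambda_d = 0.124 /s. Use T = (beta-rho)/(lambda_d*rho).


T = (beta - rho) / (lambda_d * rho)
T = (0.0056 - 0.0038) / (0.124 * 0.0038)
T = 3.8200 s

3.8200


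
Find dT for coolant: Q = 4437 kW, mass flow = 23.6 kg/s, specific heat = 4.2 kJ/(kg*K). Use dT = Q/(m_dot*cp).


dT = Q / (m_dot * cp)
dT = 4437 / (23.6 * 4.2)
dT = 44.764 C

44.764


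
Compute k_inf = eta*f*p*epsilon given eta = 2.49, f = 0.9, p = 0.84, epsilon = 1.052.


k_inf = eta * f * p * epsilon
k_inf = 2.49 * 0.9 * 0.84 * 1.052
k_inf = 1.9803

1.9803


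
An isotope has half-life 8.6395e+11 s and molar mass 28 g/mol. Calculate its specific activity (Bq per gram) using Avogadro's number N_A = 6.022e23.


lambda = ln(2) / t_half = ln(2) / 8.6395e+11 = 8.023001e-13 /s
SA = lambda * N_A / M
SA = 8.023001e-13 * 6.022e23 / 28
SA = 1.7255e+10 Bq/g

1.7255e+10


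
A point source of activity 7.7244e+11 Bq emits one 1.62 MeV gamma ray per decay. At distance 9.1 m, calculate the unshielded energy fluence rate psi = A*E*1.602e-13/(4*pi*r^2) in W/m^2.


psi = A * E * 1.602e-13 / (4*pi*r^2)
psi = 7.7244e+11 * 1.62 * 1.602e-13 / (4*pi*9.1^2)
psi = 1.9264e-04 W/m^2

1.9264e-04


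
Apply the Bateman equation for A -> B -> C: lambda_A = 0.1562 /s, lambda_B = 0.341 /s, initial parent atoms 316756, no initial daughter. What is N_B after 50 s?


N_B(t) = lambda_A * N_A0 / (lambda_B - lambda_A) * [exp(-lambda_A*t) - exp(-lambda_B*t)]
exp(-0.1562*50) = 4.056580e-04; exp(-0.341*50) = 3.938031e-08
N_B = 0.1562 * 316756 / (0.341 - 0.1562) * (4.056580e-04 - 3.938031e-08)
N_B = 108.60

108.60


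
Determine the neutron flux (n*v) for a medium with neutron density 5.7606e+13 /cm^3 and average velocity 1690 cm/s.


phi = n * v
phi = 5.7606e+13 * 1690
phi = 9.7354e+16 /cm^2/s

9.7354e+16


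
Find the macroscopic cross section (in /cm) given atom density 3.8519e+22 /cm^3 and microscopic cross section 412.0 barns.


Sigma = N * sigma_barns * 1e-24
Sigma = 3.8519e+22 * 412.0 * 1e-24
Sigma = 15.870 /cm

15.870


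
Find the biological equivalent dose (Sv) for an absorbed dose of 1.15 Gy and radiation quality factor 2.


H = D * Q
H = 1.15 * 2
H = 2.3000 Sv

2.3000


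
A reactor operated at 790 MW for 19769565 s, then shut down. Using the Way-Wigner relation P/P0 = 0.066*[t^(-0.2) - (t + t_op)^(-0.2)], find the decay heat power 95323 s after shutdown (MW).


P/P0 = 0.066 * [t^(-0.2) - (t + t_op)^(-0.2)]
P/P0 = 0.066 * [95323^(-0.2) - (95323 + 19769565)^(-0.2)]
P/P0 = 0.066 * [0.1009626 - 0.03470426] = 0.004373050
P = 790 * 0.004373050 = 3.4547 MW

3.4547


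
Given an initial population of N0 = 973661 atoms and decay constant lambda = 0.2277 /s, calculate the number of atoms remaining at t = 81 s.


N = N0 * exp(-lambda * t)
N = 973661 * exp(-0.2277 * 81)
N = 0.0095150

0.0095150


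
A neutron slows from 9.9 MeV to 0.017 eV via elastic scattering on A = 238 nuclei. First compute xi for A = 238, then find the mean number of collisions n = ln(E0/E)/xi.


xi = 1 + (A-1)^2/(2A)*ln((A-1)/(A+1)) = 0.008379872 (for A = 238)
n = ln(E0/E) / xi
n = ln(9.9e6 / 0.017) / 0.008379872
n = ln(5.823529e+08) / 0.008379872 = 2408.5

2408.5


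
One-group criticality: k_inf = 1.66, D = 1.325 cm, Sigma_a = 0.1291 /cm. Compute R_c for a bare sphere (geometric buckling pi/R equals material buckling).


L^2 = D / Sigma_a = 1.325 / 0.1291 = 10.26336 cm^2
B_m^2 = (k_inf - 1) / L^2 = (1.66 - 1) / 10.26336 = 0.06430643 /cm^2
For a bare sphere: B_g = pi/R, so R_c = pi / sqrt(B_m^2)
R_c = pi / sqrt(0.06430643) = 12.389 cm

12.389


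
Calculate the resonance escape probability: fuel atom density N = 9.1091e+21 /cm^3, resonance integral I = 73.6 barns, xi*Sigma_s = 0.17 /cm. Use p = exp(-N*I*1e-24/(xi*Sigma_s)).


p = exp(-N * I * 1e-24 / (xi*Sigma_s))
p = exp(-9.1091e+21 * 73.6 * 1e-24 / 0.17)
p = 0.019376

0.019376


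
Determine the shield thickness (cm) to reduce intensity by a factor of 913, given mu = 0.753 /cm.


x = ln(factor) / mu
x = ln(913) / 0.753
x = 9.0528 cm

9.0528


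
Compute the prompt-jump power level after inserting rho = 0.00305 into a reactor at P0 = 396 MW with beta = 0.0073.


P1/P0 = beta / (beta - rho)
P1/P0 = 0.0073 / (0.0073 - 0.00305) = 1.717647
P1 = 396 * 1.717647 = 680.19 MW

680.19


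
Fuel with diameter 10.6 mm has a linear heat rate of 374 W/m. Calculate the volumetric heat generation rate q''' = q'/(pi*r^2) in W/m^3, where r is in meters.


r = D / 2 / 1000 = 10.6 / 2 / 1000 = 0.0053 m
q''' = q' / (pi * r^2)
q''' = 374 / (pi * 0.0053^2)
q''' = 4.2381e+06 W/m^3

4.2381e+06


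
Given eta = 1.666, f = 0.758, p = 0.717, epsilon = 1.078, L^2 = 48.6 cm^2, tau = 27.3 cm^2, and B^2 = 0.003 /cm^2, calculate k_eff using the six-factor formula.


k_inf = eta*f*p*eps = 1.666*0.758*0.717*1.078 = 0.9760726
P_TNL = 1/(1 + L^2*B^2) = 1/(1 + 48.6*0.003) = 0.8727527
P_FNL = exp(-B^2*tau) = exp(-0.003*27.3) = 0.9213641
k_eff = k_inf * P_TNL * P_FNL = 0.9760726 * 0.8727527 * 0.9213641
k_eff = 0.78488

0.78488


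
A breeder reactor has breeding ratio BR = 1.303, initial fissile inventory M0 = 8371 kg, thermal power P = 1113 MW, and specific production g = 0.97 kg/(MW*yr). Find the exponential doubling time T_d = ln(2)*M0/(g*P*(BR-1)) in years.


Breeding gain G = BR - 1 = 1.303 - 1 = 0.303
Fissile production rate = g * P * G = 0.97 * 1113 * 0.303 = 327.12183 kg/yr
T_d = ln(2) * M0 / (g * P * G)
T_d = ln(2) * 8371 / 327.12183 = 17.738 yr

17.738


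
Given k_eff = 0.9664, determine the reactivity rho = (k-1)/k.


rho = (k_eff - 1) / k_eff
rho = (0.9664 - 1) / 0.9664
rho = -0.034768

-0.034768


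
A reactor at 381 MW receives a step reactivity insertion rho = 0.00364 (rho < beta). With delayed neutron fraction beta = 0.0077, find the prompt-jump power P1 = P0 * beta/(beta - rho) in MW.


P1/P0 = beta / (beta - rho)
P1/P0 = 0.0077 / (0.0077 - 0.00364) = 1.896552
P1 = 381 * 1.896552 = 722.59 MW

722.59
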